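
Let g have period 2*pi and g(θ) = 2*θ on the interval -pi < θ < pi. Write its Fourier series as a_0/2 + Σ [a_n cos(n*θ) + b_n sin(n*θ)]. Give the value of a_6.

a_6 = 1/pi ∫_{-pi}^{pi} g(θ) cos(6*θ) dθ.
g is odd and cos(6*θ) is even, so the integrand is odd over a symmetric interval and the integral vanishes.

0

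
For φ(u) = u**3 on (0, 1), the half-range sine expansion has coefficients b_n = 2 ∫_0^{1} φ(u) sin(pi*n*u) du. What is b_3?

b_3 = 2 ∫_0^{1} (u**3) sin(3*pi*u) du.
Integrating by parts three times (tabular method), an antiderivative of (u**3) sin(3*pi*u) is -u**3*cos(3*pi*u)/(3*pi) + u**2*sin(3*pi*u)/(3*pi**2) + 2*u*cos(3*pi*u)/(9*pi**3) - 2*sin(3*pi*u)/(27*pi**4); evaluating from 0 to 1: ∫_{0}^{1} (u**3) sin(3*pi*u) du = ((-2 + 3*pi**2)/(9*pi**3)) - (0) = (-2 + 3*pi**2)/(9*pi**3).
Hence b_3 = 2·((-2 + 3*pi**2)/(9*pi**3)) = 2*(-2 + 3*pi**2)/(9*pi**3).

2*(-2 + 3*pi**2)/(9*pi**3)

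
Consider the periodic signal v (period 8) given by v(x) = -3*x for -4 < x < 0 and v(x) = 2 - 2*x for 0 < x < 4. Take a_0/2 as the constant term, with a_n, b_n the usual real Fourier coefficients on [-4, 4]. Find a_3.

-8/(9*pi**2)

a_3 = 1/4 ∫_{-4}^{4} v(x) cos(3*pi*x/4) dx.
Split the integral at the breakpoints.
Integrating by parts (boundary term plus one more integral), an antiderivative of (-3*x) cos(3*pi*x/4) is -4*x*sin(3*pi*x/4)/pi - 16*cos(3*pi*x/4)/(3*pi**2); evaluating from -4 to 0: ∫_{-4}^{0} (-3*x) cos(3*pi*x/4) dx = (-16/(3*pi**2)) - (16/(3*pi**2)) = -32/(3*pi**2).
Integrating by parts (boundary term plus one more integral), an antiderivative of (2 - 2*x) cos(3*pi*x/4) is -8*x*sin(3*pi*x/4)/(3*pi) + 8*sin(3*pi*x/4)/(3*pi) - 32*cos(3*pi*x/4)/(9*pi**2); evaluating from 0 to 4: ∫_{0}^{4} (2 - 2*x) cos(3*pi*x/4) dx = (32/(9*pi**2)) - (-32/(9*pi**2)) = 64/(9*pi**2).
Summing the pieces and multiplying by (1/4) gives a_3 = -8/(9*pi**2).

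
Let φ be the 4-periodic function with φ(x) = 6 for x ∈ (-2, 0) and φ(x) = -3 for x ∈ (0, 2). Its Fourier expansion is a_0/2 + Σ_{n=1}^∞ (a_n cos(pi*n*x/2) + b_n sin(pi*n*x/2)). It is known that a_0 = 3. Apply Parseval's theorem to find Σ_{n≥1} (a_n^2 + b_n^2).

81/2

Parseval: a_0^2/2 + Σ_{n≥1} (a_n^2+b_n^2) = 1/2 ∫_{-2}^{2} φ(x)^2 dx = 45.
Subtract a_0^2/2 = 9/2: Σ (a_n^2+b_n^2) = 81/2.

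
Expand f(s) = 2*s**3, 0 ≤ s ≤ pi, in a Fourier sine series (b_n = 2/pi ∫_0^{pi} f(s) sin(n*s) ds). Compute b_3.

b_3 = 2/pi ∫_0^{pi} (2*s**3) sin(3*s) ds.
Integrating by parts three times (tabular method), an antiderivative of (2*s**3) sin(3*s) is -2*s**3*cos(3*s)/3 + 2*s**2*sin(3*s)/3 + 4*s*cos(3*s)/9 - 4*sin(3*s)/27; evaluating from 0 to pi: ∫_{0}^{pi} (2*s**3) sin(3*s) ds = (2*pi*(-2 + 3*pi**2)/9) - (0) = 2*pi*(-2 + 3*pi**2)/9.
Hence b_3 = (2/pi)·(2*pi*(-2 + 3*pi**2)/9) = -8/9 + 4*pi**2/3.

-8/9 + 4*pi**2/3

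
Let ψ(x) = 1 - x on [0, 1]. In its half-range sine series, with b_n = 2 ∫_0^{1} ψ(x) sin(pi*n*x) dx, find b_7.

2/(7*pi)

b_7 = 2 ∫_0^{1} (1 - x) sin(7*pi*x) dx.
Integrating by parts (boundary term plus one more integral), an antiderivative of (1 - x) sin(7*pi*x) is x*cos(7*pi*x)/(7*pi) - sin(7*pi*x)/(49*pi**2) - cos(7*pi*x)/(7*pi); evaluating from 0 to 1: ∫_{0}^{1} (1 - x) sin(7*pi*x) dx = (0) - (-1/(7*pi)) = 1/(7*pi).
Hence b_7 = 2·(1/(7*pi)) = 2/(7*pi).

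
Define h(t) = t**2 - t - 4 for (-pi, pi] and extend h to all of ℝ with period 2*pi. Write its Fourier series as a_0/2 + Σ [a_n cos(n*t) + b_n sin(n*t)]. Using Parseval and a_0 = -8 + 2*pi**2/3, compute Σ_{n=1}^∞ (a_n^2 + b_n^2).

2*pi**2*(15 + 4*pi**2)/45

Parseval: a_0^2/2 + Σ_{n≥1} (a_n^2+b_n^2) = 1/pi ∫_{-pi}^{pi} h(t)^2 dt = -14*pi**2/3 + 32 + 2*pi**4/5.
Subtract a_0^2/2 = 2*(12 - pi**2)**2/9: Σ (a_n^2+b_n^2) = 2*pi**2*(15 + 4*pi**2)/45.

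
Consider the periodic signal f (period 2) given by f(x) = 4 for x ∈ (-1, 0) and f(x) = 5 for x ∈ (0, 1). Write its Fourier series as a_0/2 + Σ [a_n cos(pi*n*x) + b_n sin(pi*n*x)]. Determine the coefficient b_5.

b_5 = ∫_{-1}^{1} f(x) sin(5*pi*x) dx.
Split the integral at the breakpoints.
Directly, an antiderivative of (4) sin(5*pi*x) is -4*cos(5*pi*x)/(5*pi); evaluating from -1 to 0: ∫_{-1}^{0} (4) sin(5*pi*x) dx = (-4/(5*pi)) - (4/(5*pi)) = -8/(5*pi).
Directly, an antiderivative of (5) sin(5*pi*x) is -cos(5*pi*x)/pi; evaluating from 0 to 1: ∫_{0}^{1} (5) sin(5*pi*x) dx = (1/pi) - (-1/pi) = 2/pi.
Summing the pieces gives b_5 = 2/(5*pi).

2/(5*pi)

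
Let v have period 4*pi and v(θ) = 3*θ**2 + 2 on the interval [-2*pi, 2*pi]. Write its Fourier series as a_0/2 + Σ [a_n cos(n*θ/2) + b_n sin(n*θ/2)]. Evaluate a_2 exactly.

a_2 = (1/(2*pi)) ∫_{-2*pi}^{2*pi} v(θ) cos(θ) dθ.
v is even and cos(θ) is even, so the integrand is even and a_2 = 1/pi ∫_0^{2*pi} v(θ) cos(θ) dθ.
Integrating by parts twice (tabular method), an antiderivative of (3*θ**2 + 2) cos(θ) is 3*θ**2*sin(θ) + 6*θ*cos(θ) - 4*sin(θ); evaluating from 0 to 2*pi: ∫_{0}^{2*pi} (3*θ**2 + 2) cos(θ) dθ = (12*pi) - (0) = 12*pi.
Hence a_2 = (1/pi)·(12*pi) = 12.

12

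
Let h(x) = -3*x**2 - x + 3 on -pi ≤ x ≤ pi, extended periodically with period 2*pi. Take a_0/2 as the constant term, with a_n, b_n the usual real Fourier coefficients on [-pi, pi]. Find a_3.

a_3 = 1/pi ∫_{-pi}^{pi} h(x) cos(3*x) dx.
Integrating by parts twice (tabular method), an antiderivative of (-3*x**2 - x + 3) cos(3*x) is -x**2*sin(3*x) - x*sin(3*x)/3 - 2*x*cos(3*x)/3 + 11*sin(3*x)/9 - cos(3*x)/9; evaluating from -pi to pi: ∫_{-pi}^{pi} (-3*x**2 - x + 3) cos(3*x) dx = (1/9 + 2*pi/3) - (1/9 - 2*pi/3) = 4*pi/3.
Hence a_3 = (1/pi)·(4*pi/3) = 4/3.

4/3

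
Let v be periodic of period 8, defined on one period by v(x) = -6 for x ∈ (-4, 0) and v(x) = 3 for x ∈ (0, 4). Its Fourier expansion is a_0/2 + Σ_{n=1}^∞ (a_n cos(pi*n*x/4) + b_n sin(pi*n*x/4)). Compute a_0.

-3

a_0 = 1/4 ∫_{-4}^{4} v(x) dx = 1/4 · (-12) = -3.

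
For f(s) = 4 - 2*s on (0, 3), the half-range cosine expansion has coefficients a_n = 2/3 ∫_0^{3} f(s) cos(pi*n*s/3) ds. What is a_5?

24/(25*pi**2)

a_5 = 2/3 ∫_0^{3} (4 - 2*s) cos(5*pi*s/3) ds.
Integrating by parts (boundary term plus one more integral), an antiderivative of (4 - 2*s) cos(5*pi*s/3) is -6*s*sin(5*pi*s/3)/(5*pi) + 12*sin(5*pi*s/3)/(5*pi) - 18*cos(5*pi*s/3)/(25*pi**2); evaluating from 0 to 3: ∫_{0}^{3} (4 - 2*s) cos(5*pi*s/3) ds = (18/(25*pi**2)) - (-18/(25*pi**2)) = 36/(25*pi**2).
Hence a_5 = (2/3)·(36/(25*pi**2)) = 24/(25*pi**2).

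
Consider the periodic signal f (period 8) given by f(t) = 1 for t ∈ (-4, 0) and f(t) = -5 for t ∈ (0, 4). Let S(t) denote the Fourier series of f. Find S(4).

t = 4 differs from t = -4 by 1 full period(s), and the series is 8-periodic.
At t = -4 the one-sided limits are f(-4^-) = -5 and f(-4^+) = 1.
By Dirichlet's theorem the series converges to their average, [(-5) + (1)]/2 = -2.

-2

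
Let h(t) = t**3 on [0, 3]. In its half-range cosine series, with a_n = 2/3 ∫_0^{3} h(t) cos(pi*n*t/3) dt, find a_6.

a_6 = 2/3 ∫_0^{3} (t**3) cos(2*pi*t) dt.
Integrating by parts three times (tabular method), an antiderivative of (t**3) cos(2*pi*t) is t**3*sin(2*pi*t)/(2*pi) + 3*t**2*cos(2*pi*t)/(4*pi**2) - 3*t*sin(2*pi*t)/(4*pi**3) - 3*cos(2*pi*t)/(8*pi**4); evaluating from 0 to 3: ∫_{0}^{3} (t**3) cos(2*pi*t) dt = (3*(-1 + 18*pi**2)/(8*pi**4)) - (-3/(8*pi**4)) = 27/(4*pi**2).
Hence a_6 = (2/3)·(27/(4*pi**2)) = 9/(2*pi**2).

9/(2*pi**2)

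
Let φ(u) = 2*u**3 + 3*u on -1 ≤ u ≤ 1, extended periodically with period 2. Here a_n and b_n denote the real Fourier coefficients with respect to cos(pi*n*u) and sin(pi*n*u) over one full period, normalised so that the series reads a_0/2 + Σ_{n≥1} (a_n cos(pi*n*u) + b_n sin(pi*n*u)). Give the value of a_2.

a_2 = ∫_{-1}^{1} φ(u) cos(2*pi*u) du.
φ is odd and cos(2*pi*u) is even, so the integrand is odd over a symmetric interval and the integral vanishes.

0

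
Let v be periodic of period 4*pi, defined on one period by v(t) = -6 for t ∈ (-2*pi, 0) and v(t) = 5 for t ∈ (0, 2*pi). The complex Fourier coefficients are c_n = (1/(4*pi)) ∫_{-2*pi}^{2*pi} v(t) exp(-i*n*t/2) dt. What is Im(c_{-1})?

11/pi

Since v is real-valued, Im(c_{-1}) = -(1/(4*pi)) ∫_{-2*pi}^{2*pi} v(t) sin(-t/2) dt = b_{1}/2.
Split the integral at the breakpoints.
Directly, an antiderivative of (-6) sin(-t/2) is -12*cos(t/2); evaluating from -2*pi to 0: ∫_{-2*pi}^{0} (-6) sin(-t/2) dt = (-12) - (12) = -24.
Directly, an antiderivative of (5) sin(-t/2) is 10*cos(t/2); evaluating from 0 to 2*pi: ∫_{0}^{2*pi} (5) sin(-t/2) dt = (-10) - (10) = -20.
So ∫_{-2*pi}^{2*pi} v(t) sin(-t/2) dt = -44.
Hence Im(c_{-1}) = (-1/(4*pi))·(-44) = 11/pi.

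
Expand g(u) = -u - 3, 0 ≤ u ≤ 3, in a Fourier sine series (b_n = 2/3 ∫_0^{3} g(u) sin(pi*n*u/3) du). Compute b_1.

b_1 = 2/3 ∫_0^{3} (-u - 3) sin(pi*u/3) du.
Integrating by parts (boundary term plus one more integral), an antiderivative of (-u - 3) sin(pi*u/3) is 3*u*cos(pi*u/3)/pi - 9*sin(pi*u/3)/pi**2 + 9*cos(pi*u/3)/pi; evaluating from 0 to 3: ∫_{0}^{3} (-u - 3) sin(pi*u/3) du = (-18/pi) - (9/pi) = -27/pi.
Hence b_1 = (2/3)·(-27/pi) = -18/pi.

-18/pi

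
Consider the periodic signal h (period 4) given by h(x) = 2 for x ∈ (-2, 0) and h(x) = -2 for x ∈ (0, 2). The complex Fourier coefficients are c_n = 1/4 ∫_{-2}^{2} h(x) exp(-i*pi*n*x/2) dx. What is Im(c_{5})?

Since h is real-valued, Im(c_{5}) = -1/4 ∫_{-2}^{2} h(x) sin(5*pi*x/2) dx = -b_{5}/2.
h is odd and sin(5*pi*x/2) is odd, so the integrand is even: ∫_{-2}^{2} h(x) sin(5*pi*x/2) dx = 2∫_0^{2} h(x) sin(5*pi*x/2) dx.
Directly, an antiderivative of (-2) sin(5*pi*x/2) is 4*cos(5*pi*x/2)/(5*pi); evaluating from 0 to 2: ∫_{0}^{2} (-2) sin(5*pi*x/2) dx = (-4/(5*pi)) - (4/(5*pi)) = -8/(5*pi).
So ∫_{-2}^{2} h(x) sin(5*pi*x/2) dx = -16/(5*pi).
Hence Im(c_{5}) = (-1/4)·(-16/(5*pi)) = 4/(5*pi).

4/(5*pi)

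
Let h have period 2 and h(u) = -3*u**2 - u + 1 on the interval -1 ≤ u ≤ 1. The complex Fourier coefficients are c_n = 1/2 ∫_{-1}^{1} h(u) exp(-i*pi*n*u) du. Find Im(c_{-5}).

Since h is real-valued, Im(c_{-5}) = -1/2 ∫_{-1}^{1} h(u) sin(-5*pi*u) du = b_{5}/2.
Integrating by parts twice (tabular method), an antiderivative of (-3*u**2 - u + 1) sin(-5*pi*u) is -3*u**2*cos(5*pi*u)/(5*pi) + 6*u*sin(5*pi*u)/(25*pi**2) - u*cos(5*pi*u)/(5*pi) + sin(5*pi*u)/(25*pi**2) + 6*cos(5*pi*u)/(125*pi**3) + cos(5*pi*u)/(5*pi); evaluating from -1 to 1: ∫_{-1}^{1} (-3*u**2 - u + 1) sin(-5*pi*u) du = (3*(-2 + 25*pi**2)/(125*pi**3)) - ((-6 + 25*pi**2)/(125*pi**3)) = 2/(5*pi).
Hence Im(c_{-5}) = (-1/2)·(2/(5*pi)) = -1/(5*pi).

-1/(5*pi)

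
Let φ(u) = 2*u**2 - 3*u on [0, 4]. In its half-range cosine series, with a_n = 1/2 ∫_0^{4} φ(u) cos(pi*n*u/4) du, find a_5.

a_5 = 1/2 ∫_0^{4} (2*u**2 - 3*u) cos(5*pi*u/4) du.
Integrating by parts twice (tabular method), an antiderivative of (2*u**2 - 3*u) cos(5*pi*u/4) is 8*u**2*sin(5*pi*u/4)/(5*pi) - 12*u*sin(5*pi*u/4)/(5*pi) + 64*u*cos(5*pi*u/4)/(25*pi**2) - 256*sin(5*pi*u/4)/(125*pi**3) - 48*cos(5*pi*u/4)/(25*pi**2); evaluating from 0 to 4: ∫_{0}^{4} (2*u**2 - 3*u) cos(5*pi*u/4) du = (-208/(25*pi**2)) - (-48/(25*pi**2)) = -32/(5*pi**2).
Hence a_5 = (1/2)·(-32/(5*pi**2)) = -16/(5*pi**2).

-16/(5*pi**2)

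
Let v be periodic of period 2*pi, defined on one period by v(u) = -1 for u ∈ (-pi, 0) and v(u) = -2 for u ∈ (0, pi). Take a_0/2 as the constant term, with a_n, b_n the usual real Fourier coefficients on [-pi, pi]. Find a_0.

-3

a_0 = 1/pi ∫_{-pi}^{pi} v(u) du = 1/pi · (-3*pi) = -3.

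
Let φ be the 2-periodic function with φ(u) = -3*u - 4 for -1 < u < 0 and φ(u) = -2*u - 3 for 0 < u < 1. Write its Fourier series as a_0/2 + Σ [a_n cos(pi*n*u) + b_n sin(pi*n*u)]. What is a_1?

-2/pi**2

a_1 = ∫_{-1}^{1} φ(u) cos(pi*u) du.
Split the integral at the breakpoints.
Integrating by parts (boundary term plus one more integral), an antiderivative of (-3*u - 4) cos(pi*u) is -3*u*sin(pi*u)/pi - 4*sin(pi*u)/pi - 3*cos(pi*u)/pi**2; evaluating from -1 to 0: ∫_{-1}^{0} (-3*u - 4) cos(pi*u) du = (-3/pi**2) - (3/pi**2) = -6/pi**2.
Integrating by parts (boundary term plus one more integral), an antiderivative of (-2*u - 3) cos(pi*u) is -2*u*sin(pi*u)/pi - 3*sin(pi*u)/pi - 2*cos(pi*u)/pi**2; evaluating from 0 to 1: ∫_{0}^{1} (-2*u - 3) cos(pi*u) du = (2/pi**2) - (-2/pi**2) = 4/pi**2.
Summing the pieces gives a_1 = -2/pi**2.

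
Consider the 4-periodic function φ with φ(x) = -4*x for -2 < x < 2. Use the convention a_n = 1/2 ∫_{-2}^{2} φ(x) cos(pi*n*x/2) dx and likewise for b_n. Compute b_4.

4/pi

b_4 = 1/2 ∫_{-2}^{2} φ(x) sin(2*pi*x) dx.
φ is odd and sin(2*pi*x) is odd, so the integrand is even and b_4 = ∫_0^{2} φ(x) sin(2*pi*x) dx.
Integrating by parts (boundary term plus one more integral), an antiderivative of (-4*x) sin(2*pi*x) is 2*x*cos(2*pi*x)/pi - sin(2*pi*x)/pi**2; evaluating from 0 to 2: ∫_{0}^{2} (-4*x) sin(2*pi*x) dx = (4/pi) - (0) = 4/pi.
Hence b_4 = 4/pi.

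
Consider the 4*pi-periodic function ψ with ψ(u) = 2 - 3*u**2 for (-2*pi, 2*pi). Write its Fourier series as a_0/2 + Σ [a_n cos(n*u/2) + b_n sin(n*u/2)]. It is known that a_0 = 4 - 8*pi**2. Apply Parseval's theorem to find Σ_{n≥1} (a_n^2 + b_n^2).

128*pi**4/5

Parseval: a_0^2/2 + Σ_{n≥1} (a_n^2+b_n^2) = (1/(2*pi)) ∫_{-2*pi}^{2*pi} ψ(u)^2 du = -32*pi**2 + 8 + 288*pi**4/5.
Subtract a_0^2/2 = 8*(1 - 2*pi**2)**2: Σ (a_n^2+b_n^2) = 128*pi**4/5.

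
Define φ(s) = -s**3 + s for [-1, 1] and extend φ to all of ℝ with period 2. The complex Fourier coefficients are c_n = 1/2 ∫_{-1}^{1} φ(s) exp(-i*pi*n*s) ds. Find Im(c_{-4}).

-3/(32*pi**3)

Since φ is real-valued, Im(c_{-4}) = -1/2 ∫_{-1}^{1} φ(s) sin(-4*pi*s) ds = b_{4}/2.
φ is odd and sin(-4*pi*s) is odd, so the integrand is even: ∫_{-1}^{1} φ(s) sin(-4*pi*s) ds = 2∫_0^{1} φ(s) sin(-4*pi*s) ds.
Integrating by parts three times (tabular method), an antiderivative of (-s**3 + s) sin(-4*pi*s) is -s**3*cos(4*pi*s)/(4*pi) + 3*s**2*sin(4*pi*s)/(16*pi**2) + 3*s*cos(4*pi*s)/(32*pi**3) + s*cos(4*pi*s)/(4*pi) - sin(4*pi*s)/(16*pi**2) - 3*sin(4*pi*s)/(128*pi**4); evaluating from 0 to 1: ∫_{0}^{1} (-s**3 + s) sin(-4*pi*s) ds = (3/(32*pi**3)) - (0) = 3/(32*pi**3).
So ∫_{-1}^{1} φ(s) sin(-4*pi*s) ds = 3/(16*pi**3).
Hence Im(c_{-4}) = (-1/2)·(3/(16*pi**3)) = -3/(32*pi**3).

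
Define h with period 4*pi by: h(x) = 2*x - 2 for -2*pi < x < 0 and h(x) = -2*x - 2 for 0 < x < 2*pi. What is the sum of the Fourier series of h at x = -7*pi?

-2*pi - 2

x = -7*pi differs from x = pi by -2 full period(s), and the series is 4*pi-periodic.
h is continuous at x = pi with value -2*pi - 2, so the series converges to -2*pi - 2 there.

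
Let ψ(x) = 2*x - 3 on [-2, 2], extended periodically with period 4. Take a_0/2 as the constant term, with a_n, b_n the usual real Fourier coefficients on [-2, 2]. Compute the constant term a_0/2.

a_0 = 1/2 ∫_{-2}^{2} ψ(x) dx = 1/2 · (-12) = -6.
So the constant term a_0/2 = -3.

-3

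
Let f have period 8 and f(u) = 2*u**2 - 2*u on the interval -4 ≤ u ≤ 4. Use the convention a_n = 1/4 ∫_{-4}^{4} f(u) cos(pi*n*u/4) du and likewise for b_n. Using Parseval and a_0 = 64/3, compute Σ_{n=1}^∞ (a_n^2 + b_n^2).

10112/45

Parseval: a_0^2/2 + Σ_{n≥1} (a_n^2+b_n^2) = 1/4 ∫_{-4}^{4} f(u)^2 du = 6784/15.
Subtract a_0^2/2 = 2048/9: Σ (a_n^2+b_n^2) = 10112/45.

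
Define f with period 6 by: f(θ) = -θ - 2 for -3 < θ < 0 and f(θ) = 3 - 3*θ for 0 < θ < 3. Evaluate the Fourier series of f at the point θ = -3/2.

-1/2

f is continuous at θ = -3/2 with value -1/2, so the series converges to -1/2 there.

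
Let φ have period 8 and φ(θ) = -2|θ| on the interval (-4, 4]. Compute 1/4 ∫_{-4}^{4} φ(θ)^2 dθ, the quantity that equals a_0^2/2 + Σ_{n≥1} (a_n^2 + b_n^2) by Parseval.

1/4 ∫_{-4}^{4} φ(θ)^2 dθ = 1/4 · (512/3) = 128/3.

128/3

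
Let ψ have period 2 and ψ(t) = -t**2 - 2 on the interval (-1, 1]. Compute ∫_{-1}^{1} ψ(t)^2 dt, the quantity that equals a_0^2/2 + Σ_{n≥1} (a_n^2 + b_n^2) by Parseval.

∫_{-1}^{1} ψ(t)^2 dt = 166/15.

166/15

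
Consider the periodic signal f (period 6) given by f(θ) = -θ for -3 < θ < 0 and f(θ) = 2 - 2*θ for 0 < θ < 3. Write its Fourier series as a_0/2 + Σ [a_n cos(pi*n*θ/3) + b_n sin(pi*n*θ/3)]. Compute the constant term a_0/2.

a_0 = 1/3 ∫_{-3}^{3} f(θ) dθ = 1/3 · (3/2) = 1/2.
So the constant term a_0/2 = 1/4.

1/4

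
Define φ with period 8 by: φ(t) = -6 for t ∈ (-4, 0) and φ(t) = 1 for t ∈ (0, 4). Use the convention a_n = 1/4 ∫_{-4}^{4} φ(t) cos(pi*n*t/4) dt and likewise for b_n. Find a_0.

a_0 = 1/4 ∫_{-4}^{4} φ(t) dt = 1/4 · (-20) = -5.

-5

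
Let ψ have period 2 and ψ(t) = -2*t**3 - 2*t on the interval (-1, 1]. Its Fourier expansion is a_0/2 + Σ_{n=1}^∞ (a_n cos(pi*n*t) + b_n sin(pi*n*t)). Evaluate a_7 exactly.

a_7 = ∫_{-1}^{1} ψ(t) cos(7*pi*t) dt.
ψ is odd and cos(7*pi*t) is even, so the integrand is odd over a symmetric interval and the integral vanishes.

0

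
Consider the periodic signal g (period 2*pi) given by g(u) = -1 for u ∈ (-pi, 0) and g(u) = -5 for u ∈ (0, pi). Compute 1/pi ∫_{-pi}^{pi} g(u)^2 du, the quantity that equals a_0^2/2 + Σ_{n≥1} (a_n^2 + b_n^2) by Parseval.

1/pi ∫_{-pi}^{pi} g(u)^2 du = 1/pi · (26*pi) = 26.

26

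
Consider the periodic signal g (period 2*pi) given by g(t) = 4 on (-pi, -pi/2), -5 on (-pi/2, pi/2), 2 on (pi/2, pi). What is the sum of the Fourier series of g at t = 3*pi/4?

2

g is continuous at t = 3*pi/4 with value 2, so the series converges to 2 there.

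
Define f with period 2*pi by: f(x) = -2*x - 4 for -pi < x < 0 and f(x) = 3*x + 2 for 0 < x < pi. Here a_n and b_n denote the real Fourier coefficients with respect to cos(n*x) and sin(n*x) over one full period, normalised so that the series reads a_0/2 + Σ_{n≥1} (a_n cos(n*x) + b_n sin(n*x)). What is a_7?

a_7 = 1/pi ∫_{-pi}^{pi} f(x) cos(7*x) dx.
Split the integral at the breakpoints.
Integrating by parts (boundary term plus one more integral), an antiderivative of (-2*x - 4) cos(7*x) is -2*x*sin(7*x)/7 - 4*sin(7*x)/7 - 2*cos(7*x)/49; evaluating from -pi to 0: ∫_{-pi}^{0} (-2*x - 4) cos(7*x) dx = (-2/49) - (2/49) = -4/49.
Integrating by parts (boundary term plus one more integral), an antiderivative of (3*x + 2) cos(7*x) is 3*x*sin(7*x)/7 + 2*sin(7*x)/7 + 3*cos(7*x)/49; evaluating from 0 to pi: ∫_{0}^{pi} (3*x + 2) cos(7*x) dx = (-3/49) - (3/49) = -6/49.
Summing the pieces and multiplying by (1/pi) gives a_7 = -10/(49*pi).

-10/(49*pi)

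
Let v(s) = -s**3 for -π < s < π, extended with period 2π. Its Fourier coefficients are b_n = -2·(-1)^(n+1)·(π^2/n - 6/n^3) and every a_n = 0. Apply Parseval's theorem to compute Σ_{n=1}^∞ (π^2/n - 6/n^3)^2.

pi**6/14

Parseval: Σ b_n^2 = (1/π) ∫_{-π}^{π} v(s)^2 ds = 2*pi**6/7.
b_n^2 = 4·(π^2/n - 6/n^3)^2, so the sum equals (2*pi**6/7)/4 = pi**6/14.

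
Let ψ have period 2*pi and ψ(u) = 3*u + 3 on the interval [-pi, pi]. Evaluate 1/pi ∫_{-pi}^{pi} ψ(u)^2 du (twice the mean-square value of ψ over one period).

18 + 6*pi**2

1/pi ∫_{-pi}^{pi} ψ(u)^2 du = 1/pi · (6*pi*(3 + pi**2)) = 18 + 6*pi**2.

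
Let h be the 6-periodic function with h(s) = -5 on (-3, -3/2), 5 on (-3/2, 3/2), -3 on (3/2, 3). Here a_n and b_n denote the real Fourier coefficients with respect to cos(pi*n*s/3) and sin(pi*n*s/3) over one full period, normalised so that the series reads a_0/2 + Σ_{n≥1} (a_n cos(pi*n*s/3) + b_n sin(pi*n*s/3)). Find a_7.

-18/(7*pi)

a_7 = 1/3 ∫_{-3}^{3} h(s) cos(7*pi*s/3) ds.
Split the integral at the breakpoints.
Directly, an antiderivative of (-5) cos(7*pi*s/3) is -15*sin(7*pi*s/3)/(7*pi); evaluating from -3 to -3/2: ∫_{-3}^{-3/2} (-5) cos(7*pi*s/3) ds = (-15/(7*pi)) - (0) = -15/(7*pi).
Directly, an antiderivative of (5) cos(7*pi*s/3) is 15*sin(7*pi*s/3)/(7*pi); evaluating from -3/2 to 3/2: ∫_{-3/2}^{3/2} (5) cos(7*pi*s/3) ds = (-15/(7*pi)) - (15/(7*pi)) = -30/(7*pi).
Directly, an antiderivative of (-3) cos(7*pi*s/3) is -9*sin(7*pi*s/3)/(7*pi); evaluating from 3/2 to 3: ∫_{3/2}^{3} (-3) cos(7*pi*s/3) ds = (0) - (9/(7*pi)) = -9/(7*pi).
Summing the pieces and multiplying by (1/3) gives a_7 = -18/(7*pi).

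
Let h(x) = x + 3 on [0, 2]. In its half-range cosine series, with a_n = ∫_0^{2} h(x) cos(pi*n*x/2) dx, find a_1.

a_1 = ∫_0^{2} (x + 3) cos(pi*x/2) dx.
Integrating by parts (boundary term plus one more integral), an antiderivative of (x + 3) cos(pi*x/2) is 2*x*sin(pi*x/2)/pi + 6*sin(pi*x/2)/pi + 4*cos(pi*x/2)/pi**2; evaluating from 0 to 2: ∫_{0}^{2} (x + 3) cos(pi*x/2) dx = (-4/pi**2) - (4/pi**2) = -8/pi**2.
Hence a_1 = -8/pi**2.

-8/pi**2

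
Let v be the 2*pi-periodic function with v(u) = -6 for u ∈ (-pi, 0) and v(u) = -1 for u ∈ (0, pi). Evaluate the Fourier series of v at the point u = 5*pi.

-7/2

u = 5*pi differs from u = pi by 2 full period(s), and the series is 2*pi-periodic.
At u = pi the one-sided limits are v(pi^-) = -1 and v(pi^+) = -6.
By Dirichlet's theorem the series converges to their average, [(-1) + (-6)]/2 = -7/2.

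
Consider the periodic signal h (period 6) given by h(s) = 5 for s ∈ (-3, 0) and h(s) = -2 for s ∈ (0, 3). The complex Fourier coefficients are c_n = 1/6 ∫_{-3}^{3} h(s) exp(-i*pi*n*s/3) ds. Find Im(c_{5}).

7/(5*pi)

Since h is real-valued, Im(c_{5}) = -1/6 ∫_{-3}^{3} h(s) sin(5*pi*s/3) ds = -b_{5}/2.
Split the integral at the breakpoints.
Directly, an antiderivative of (5) sin(5*pi*s/3) is -3*cos(5*pi*s/3)/pi; evaluating from -3 to 0: ∫_{-3}^{0} (5) sin(5*pi*s/3) ds = (-3/pi) - (3/pi) = -6/pi.
Directly, an antiderivative of (-2) sin(5*pi*s/3) is 6*cos(5*pi*s/3)/(5*pi); evaluating from 0 to 3: ∫_{0}^{3} (-2) sin(5*pi*s/3) ds = (-6/(5*pi)) - (6/(5*pi)) = -12/(5*pi).
So ∫_{-3}^{3} h(s) sin(5*pi*s/3) ds = -42/(5*pi).
Hence Im(c_{5}) = (-1/6)·(-42/(5*pi)) = 7/(5*pi).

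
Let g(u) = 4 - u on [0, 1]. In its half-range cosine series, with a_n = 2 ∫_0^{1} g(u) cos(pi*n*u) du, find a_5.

a_5 = 2 ∫_0^{1} (4 - u) cos(5*pi*u) du.
Integrating by parts (boundary term plus one more integral), an antiderivative of (4 - u) cos(5*pi*u) is -u*sin(5*pi*u)/(5*pi) + 4*sin(5*pi*u)/(5*pi) - cos(5*pi*u)/(25*pi**2); evaluating from 0 to 1: ∫_{0}^{1} (4 - u) cos(5*pi*u) du = (1/(25*pi**2)) - (-1/(25*pi**2)) = 2/(25*pi**2).
Hence a_5 = 2·(2/(25*pi**2)) = 4/(25*pi**2).

4/(25*pi**2)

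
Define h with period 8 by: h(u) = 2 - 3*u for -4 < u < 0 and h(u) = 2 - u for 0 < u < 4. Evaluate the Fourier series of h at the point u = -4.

u = -4 differs from u = 4 by -1 full period(s), and the series is 8-periodic.
At u = 4 the one-sided limits are h(4^-) = -2 and h(4^+) = 14.
By Dirichlet's theorem the series converges to their average, [(-2) + (14)]/2 = 6.

6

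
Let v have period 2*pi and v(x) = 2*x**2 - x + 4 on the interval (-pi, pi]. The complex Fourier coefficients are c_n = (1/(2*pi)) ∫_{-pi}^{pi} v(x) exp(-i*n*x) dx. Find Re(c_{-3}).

-4/9

Since v is real-valued, Re(c_{-3}) = (1/(2*pi)) ∫_{-pi}^{pi} v(x) cos(-3*x) dx = a_{3}/2.
Integrating by parts twice (tabular method), an antiderivative of (2*x**2 - x + 4) cos(-3*x) is 2*x**2*sin(3*x)/3 - x*sin(3*x)/3 + 4*x*cos(3*x)/9 + 32*sin(3*x)/27 - cos(3*x)/9; evaluating from -pi to pi: ∫_{-pi}^{pi} (2*x**2 - x + 4) cos(-3*x) dx = (1/9 - 4*pi/9) - (1/9 + 4*pi/9) = -8*pi/9.
Hence Re(c_{-3}) = (1/(2*pi))·(-8*pi/9) = -4/9.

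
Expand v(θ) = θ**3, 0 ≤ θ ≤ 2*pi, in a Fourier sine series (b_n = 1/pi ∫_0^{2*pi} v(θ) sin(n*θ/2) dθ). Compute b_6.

4/9 - 8*pi**2/3

b_6 = 1/pi ∫_0^{2*pi} (θ**3) sin(3*θ) dθ.
Integrating by parts three times (tabular method), an antiderivative of (θ**3) sin(3*θ) is -θ**3*cos(3*θ)/3 + θ**2*sin(3*θ)/3 + 2*θ*cos(3*θ)/9 - 2*sin(3*θ)/27; evaluating from 0 to 2*pi: ∫_{0}^{2*pi} (θ**3) sin(3*θ) dθ = (4*pi*(1 - 6*pi**2)/9) - (0) = 4*pi*(1 - 6*pi**2)/9.
Hence b_6 = (1/pi)·(4*pi*(1 - 6*pi**2)/9) = 4/9 - 8*pi**2/3.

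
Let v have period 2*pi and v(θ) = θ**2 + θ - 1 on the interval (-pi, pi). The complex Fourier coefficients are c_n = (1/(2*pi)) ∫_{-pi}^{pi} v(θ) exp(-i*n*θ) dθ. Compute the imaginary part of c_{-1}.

Since v is real-valued, Im(c_{-1}) = -(1/(2*pi)) ∫_{-pi}^{pi} v(θ) sin(-θ) dθ = b_{1}/2.
Integrating by parts twice (tabular method), an antiderivative of (θ**2 + θ - 1) sin(-θ) is θ**2*cos(θ) - 2*θ*sin(θ) + θ*cos(θ) - sin(θ) - 3*cos(θ); evaluating from -pi to pi: ∫_{-pi}^{pi} (θ**2 + θ - 1) sin(-θ) dθ = (-pi**2 - pi + 3) - (-pi**2 + 3 + pi) = -2*pi.
Hence Im(c_{-1}) = (-1/(2*pi))·(-2*pi) = 1.

1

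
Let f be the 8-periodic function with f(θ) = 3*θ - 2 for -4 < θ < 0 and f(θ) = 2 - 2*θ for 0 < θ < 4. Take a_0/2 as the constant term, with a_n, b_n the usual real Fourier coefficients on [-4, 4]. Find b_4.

b_4 = 1/4 ∫_{-4}^{4} f(θ) sin(pi*θ) dθ.
Split the integral at the breakpoints.
Integrating by parts (boundary term plus one more integral), an antiderivative of (3*θ - 2) sin(pi*θ) is -3*θ*cos(pi*θ)/pi + 3*sin(pi*θ)/pi**2 + 2*cos(pi*θ)/pi; evaluating from -4 to 0: ∫_{-4}^{0} (3*θ - 2) sin(pi*θ) dθ = (2/pi) - (14/pi) = -12/pi.
Integrating by parts (boundary term plus one more integral), an antiderivative of (2 - 2*θ) sin(pi*θ) is 2*θ*cos(pi*θ)/pi - 2*sin(pi*θ)/pi**2 - 2*cos(pi*θ)/pi; evaluating from 0 to 4: ∫_{0}^{4} (2 - 2*θ) sin(pi*θ) dθ = (6/pi) - (-2/pi) = 8/pi.
Summing the pieces and multiplying by (1/4) gives b_4 = -1/pi.

-1/pi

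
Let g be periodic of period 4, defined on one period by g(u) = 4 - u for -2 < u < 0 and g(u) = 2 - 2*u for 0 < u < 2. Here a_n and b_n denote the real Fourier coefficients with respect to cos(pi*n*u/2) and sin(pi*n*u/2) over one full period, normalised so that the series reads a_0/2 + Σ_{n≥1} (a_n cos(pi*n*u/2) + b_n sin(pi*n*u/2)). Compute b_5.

-2/pi

b_5 = 1/2 ∫_{-2}^{2} g(u) sin(5*pi*u/2) du.
Split the integral at the breakpoints.
Integrating by parts (boundary term plus one more integral), an antiderivative of (4 - u) sin(5*pi*u/2) is 2*u*cos(5*pi*u/2)/(5*pi) - 4*sin(5*pi*u/2)/(25*pi**2) - 8*cos(5*pi*u/2)/(5*pi); evaluating from -2 to 0: ∫_{-2}^{0} (4 - u) sin(5*pi*u/2) du = (-8/(5*pi)) - (12/(5*pi)) = -4/pi.
Integrating by parts (boundary term plus one more integral), an antiderivative of (2 - 2*u) sin(5*pi*u/2) is 4*u*cos(5*pi*u/2)/(5*pi) - 8*sin(5*pi*u/2)/(25*pi**2) - 4*cos(5*pi*u/2)/(5*pi); evaluating from 0 to 2: ∫_{0}^{2} (2 - 2*u) sin(5*pi*u/2) du = (-4/(5*pi)) - (-4/(5*pi)) = 0.
Summing the pieces and multiplying by (1/2) gives b_5 = -2/pi.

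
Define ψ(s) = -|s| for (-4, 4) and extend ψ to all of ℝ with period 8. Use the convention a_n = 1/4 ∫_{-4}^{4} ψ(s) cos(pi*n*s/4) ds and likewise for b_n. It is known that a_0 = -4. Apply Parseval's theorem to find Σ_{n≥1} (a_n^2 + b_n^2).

8/3

Parseval: a_0^2/2 + Σ_{n≥1} (a_n^2+b_n^2) = 1/4 ∫_{-4}^{4} ψ(s)^2 ds = 32/3.
Subtract a_0^2/2 = 8: Σ (a_n^2+b_n^2) = 8/3.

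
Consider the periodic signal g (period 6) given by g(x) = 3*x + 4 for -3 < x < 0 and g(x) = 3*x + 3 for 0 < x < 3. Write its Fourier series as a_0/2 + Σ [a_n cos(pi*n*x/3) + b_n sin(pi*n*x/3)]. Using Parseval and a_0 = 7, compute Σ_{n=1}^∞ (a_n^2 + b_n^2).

Parseval: a_0^2/2 + Σ_{n≥1} (a_n^2+b_n^2) = 1/3 ∫_{-3}^{3} g(x)^2 dx = 70.
Subtract a_0^2/2 = 49/2: Σ (a_n^2+b_n^2) = 91/2.

91/2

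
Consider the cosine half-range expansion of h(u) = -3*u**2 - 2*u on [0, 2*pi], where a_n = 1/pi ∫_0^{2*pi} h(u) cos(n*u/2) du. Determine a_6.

-4/3

a_6 = 1/pi ∫_0^{2*pi} (-3*u**2 - 2*u) cos(3*u) du.
Integrating by parts twice (tabular method), an antiderivative of (-3*u**2 - 2*u) cos(3*u) is -u**2*sin(3*u) - 2*u*sin(3*u)/3 - 2*u*cos(3*u)/3 + 2*sin(3*u)/9 - 2*cos(3*u)/9; evaluating from 0 to 2*pi: ∫_{0}^{2*pi} (-3*u**2 - 2*u) cos(3*u) du = (-4*pi/3 - 2/9) - (-2/9) = -4*pi/3.
Hence a_6 = (1/pi)·(-4*pi/3) = -4/3.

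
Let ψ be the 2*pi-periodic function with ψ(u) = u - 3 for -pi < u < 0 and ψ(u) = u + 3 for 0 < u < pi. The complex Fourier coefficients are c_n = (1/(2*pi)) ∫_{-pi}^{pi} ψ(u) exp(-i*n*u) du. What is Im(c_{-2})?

Since ψ is real-valued, Im(c_{-2}) = -(1/(2*pi)) ∫_{-pi}^{pi} ψ(u) sin(-2*u) du = b_{2}/2.
ψ is odd and sin(-2*u) is odd, so the integrand is even: ∫_{-pi}^{pi} ψ(u) sin(-2*u) du = 2∫_0^{pi} ψ(u) sin(-2*u) du.
Integrating by parts (boundary term plus one more integral), an antiderivative of (u + 3) sin(-2*u) is u*cos(2*u)/2 - sin(2*u)/4 + 3*cos(2*u)/2; evaluating from 0 to pi: ∫_{0}^{pi} (u + 3) sin(-2*u) du = (3/2 + pi/2) - (3/2) = pi/2.
So ∫_{-pi}^{pi} ψ(u) sin(-2*u) du = pi.
Hence Im(c_{-2}) = (-1/(2*pi))·(pi) = -1/2.

-1/2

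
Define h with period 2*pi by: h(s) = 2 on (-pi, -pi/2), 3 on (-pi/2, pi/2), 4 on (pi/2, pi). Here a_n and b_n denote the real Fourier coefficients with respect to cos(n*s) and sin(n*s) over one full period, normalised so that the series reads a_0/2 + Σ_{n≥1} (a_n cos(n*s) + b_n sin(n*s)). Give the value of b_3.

b_3 = 1/pi ∫_{-pi}^{pi} h(s) sin(3*s) ds.
Split the integral at the breakpoints.
Directly, an antiderivative of (2) sin(3*s) is -2*cos(3*s)/3; evaluating from -pi to -pi/2: ∫_{-pi}^{-pi/2} (2) sin(3*s) ds = (0) - (2/3) = -2/3.
Directly, an antiderivative of (3) sin(3*s) is -cos(3*s); evaluating from -pi/2 to pi/2: ∫_{-pi/2}^{pi/2} (3) sin(3*s) ds = (0) - (0) = 0.
Directly, an antiderivative of (4) sin(3*s) is -4*cos(3*s)/3; evaluating from pi/2 to pi: ∫_{pi/2}^{pi} (4) sin(3*s) ds = (4/3) - (0) = 4/3.
Summing the pieces and multiplying by (1/pi) gives b_3 = 2/(3*pi).

2/(3*pi)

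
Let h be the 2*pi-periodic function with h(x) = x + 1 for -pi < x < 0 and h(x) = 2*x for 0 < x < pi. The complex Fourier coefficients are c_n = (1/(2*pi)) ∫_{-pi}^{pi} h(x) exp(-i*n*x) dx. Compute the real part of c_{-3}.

-1/(9*pi)

Since h is real-valued, Re(c_{-3}) = (1/(2*pi)) ∫_{-pi}^{pi} h(x) cos(-3*x) dx = a_{3}/2.
Split the integral at the breakpoints.
Integrating by parts (boundary term plus one more integral), an antiderivative of (x + 1) cos(-3*x) is x*sin(3*x)/3 + sin(3*x)/3 + cos(3*x)/9; evaluating from -pi to 0: ∫_{-pi}^{0} (x + 1) cos(-3*x) dx = (1/9) - (-1/9) = 2/9.
Integrating by parts (boundary term plus one more integral), an antiderivative of (2*x) cos(-3*x) is 2*x*sin(3*x)/3 + 2*cos(3*x)/9; evaluating from 0 to pi: ∫_{0}^{pi} (2*x) cos(-3*x) dx = (-2/9) - (2/9) = -4/9.
So ∫_{-pi}^{pi} h(x) cos(-3*x) dx = -2/9.
Hence Re(c_{-3}) = (1/(2*pi))·(-2/9) = -1/(9*pi).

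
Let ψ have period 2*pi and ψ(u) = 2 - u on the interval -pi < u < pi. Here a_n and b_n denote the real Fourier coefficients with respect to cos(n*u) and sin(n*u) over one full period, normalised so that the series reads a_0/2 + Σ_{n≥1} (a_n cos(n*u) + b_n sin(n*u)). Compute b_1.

b_1 = 1/pi ∫_{-pi}^{pi} ψ(u) sin(u) du.
Integrating by parts (boundary term plus one more integral), an antiderivative of (2 - u) sin(u) is u*cos(u) - sin(u) - 2*cos(u); evaluating from -pi to pi: ∫_{-pi}^{pi} (2 - u) sin(u) du = (2 - pi) - (2 + pi) = -2*pi.
Hence b_1 = (1/pi)·(-2*pi) = -2.

-2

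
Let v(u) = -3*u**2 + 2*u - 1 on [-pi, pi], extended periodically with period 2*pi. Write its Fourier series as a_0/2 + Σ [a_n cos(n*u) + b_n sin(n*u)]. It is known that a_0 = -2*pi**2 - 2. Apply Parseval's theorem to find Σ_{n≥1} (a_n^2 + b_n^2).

8*pi**2*(5 + 3*pi**2)/15

Parseval: a_0^2/2 + Σ_{n≥1} (a_n^2+b_n^2) = 1/pi ∫_{-pi}^{pi} v(u)^2 du = 2 + 20*pi**2/3 + 18*pi**4/5.
Subtract a_0^2/2 = 2*(1 + pi**2)**2: Σ (a_n^2+b_n^2) = 8*pi**2*(5 + 3*pi**2)/15.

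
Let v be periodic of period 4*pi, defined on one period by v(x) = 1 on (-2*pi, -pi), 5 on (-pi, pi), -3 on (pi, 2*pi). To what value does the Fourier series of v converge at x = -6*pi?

-1

x = -6*pi differs from x = -2*pi by -1 full period(s), and the series is 4*pi-periodic.
At x = -2*pi the one-sided limits are v(-2*pi^-) = -3 and v(-2*pi^+) = 1.
By Dirichlet's theorem the series converges to their average, [(-3) + (1)]/2 = -1.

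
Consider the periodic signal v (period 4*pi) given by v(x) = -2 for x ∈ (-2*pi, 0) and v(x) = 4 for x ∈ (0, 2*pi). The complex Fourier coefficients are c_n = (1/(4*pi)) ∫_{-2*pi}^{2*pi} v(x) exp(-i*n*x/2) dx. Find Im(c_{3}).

Since v is real-valued, Im(c_{3}) = -(1/(4*pi)) ∫_{-2*pi}^{2*pi} v(x) sin(3*x/2) dx = -b_{3}/2.
Split the integral at the breakpoints.
Directly, an antiderivative of (-2) sin(3*x/2) is 4*cos(3*x/2)/3; evaluating from -2*pi to 0: ∫_{-2*pi}^{0} (-2) sin(3*x/2) dx = (4/3) - (-4/3) = 8/3.
Directly, an antiderivative of (4) sin(3*x/2) is -8*cos(3*x/2)/3; evaluating from 0 to 2*pi: ∫_{0}^{2*pi} (4) sin(3*x/2) dx = (8/3) - (-8/3) = 16/3.
So ∫_{-2*pi}^{2*pi} v(x) sin(3*x/2) dx = 8.
Hence Im(c_{3}) = (-1/(4*pi))·(8) = -2/pi.

-2/pi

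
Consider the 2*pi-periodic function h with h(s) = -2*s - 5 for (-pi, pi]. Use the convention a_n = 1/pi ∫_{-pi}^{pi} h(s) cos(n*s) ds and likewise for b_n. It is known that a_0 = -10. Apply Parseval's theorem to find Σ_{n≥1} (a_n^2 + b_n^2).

8*pi**2/3

Parseval: a_0^2/2 + Σ_{n≥1} (a_n^2+b_n^2) = 1/pi ∫_{-pi}^{pi} h(s)^2 ds = 8*pi**2/3 + 50.
Subtract a_0^2/2 = 50: Σ (a_n^2+b_n^2) = 8*pi**2/3.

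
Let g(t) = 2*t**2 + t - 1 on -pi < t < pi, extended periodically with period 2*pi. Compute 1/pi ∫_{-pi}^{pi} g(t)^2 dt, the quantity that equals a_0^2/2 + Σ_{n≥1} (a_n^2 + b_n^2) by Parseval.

1/pi ∫_{-pi}^{pi} g(t)^2 dt = 1/pi · (2*pi*(-pi**2 + 1 + 4*pi**4/5)) = -2*pi**2 + 2 + 8*pi**4/5.

-2*pi**2 + 2 + 8*pi**4/5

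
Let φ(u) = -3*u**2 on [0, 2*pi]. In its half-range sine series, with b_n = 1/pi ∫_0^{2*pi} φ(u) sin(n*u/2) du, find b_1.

-24*pi + 96/pi

b_1 = 1/pi ∫_0^{2*pi} (-3*u**2) sin(u/2) du.
Integrating by parts twice (tabular method), an antiderivative of (-3*u**2) sin(u/2) is 6*u**2*cos(u/2) - 24*u*sin(u/2) - 48*cos(u/2); evaluating from 0 to 2*pi: ∫_{0}^{2*pi} (-3*u**2) sin(u/2) du = (48 - 24*pi**2) - (-48) = 96 - 24*pi**2.
Hence b_1 = (1/pi)·(96 - 24*pi**2) = -24*pi + 96/pi.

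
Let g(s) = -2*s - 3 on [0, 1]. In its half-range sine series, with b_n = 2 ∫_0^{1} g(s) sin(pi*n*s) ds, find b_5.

-16/(5*pi)

b_5 = 2 ∫_0^{1} (-2*s - 3) sin(5*pi*s) ds.
Integrating by parts (boundary term plus one more integral), an antiderivative of (-2*s - 3) sin(5*pi*s) is 2*s*cos(5*pi*s)/(5*pi) - 2*sin(5*pi*s)/(25*pi**2) + 3*cos(5*pi*s)/(5*pi); evaluating from 0 to 1: ∫_{0}^{1} (-2*s - 3) sin(5*pi*s) ds = (-1/pi) - (3/(5*pi)) = -8/(5*pi).
Hence b_5 = 2·(-8/(5*pi)) = -16/(5*pi).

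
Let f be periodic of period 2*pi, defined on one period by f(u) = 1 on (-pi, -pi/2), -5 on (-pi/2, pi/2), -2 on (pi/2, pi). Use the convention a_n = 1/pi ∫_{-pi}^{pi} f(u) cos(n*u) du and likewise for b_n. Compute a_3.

3/pi

a_3 = 1/pi ∫_{-pi}^{pi} f(u) cos(3*u) du.
Split the integral at the breakpoints.
Directly, an antiderivative of (1) cos(3*u) is sin(3*u)/3; evaluating from -pi to -pi/2: ∫_{-pi}^{-pi/2} (1) cos(3*u) du = (1/3) - (0) = 1/3.
Directly, an antiderivative of (-5) cos(3*u) is -5*sin(3*u)/3; evaluating from -pi/2 to pi/2: ∫_{-pi/2}^{pi/2} (-5) cos(3*u) du = (5/3) - (-5/3) = 10/3.
Directly, an antiderivative of (-2) cos(3*u) is -2*sin(3*u)/3; evaluating from pi/2 to pi: ∫_{pi/2}^{pi} (-2) cos(3*u) du = (0) - (2/3) = -2/3.
Summing the pieces and multiplying by (1/pi) gives a_3 = 3/pi.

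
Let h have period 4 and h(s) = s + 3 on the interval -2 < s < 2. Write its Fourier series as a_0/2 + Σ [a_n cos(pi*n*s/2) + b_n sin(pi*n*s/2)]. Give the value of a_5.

0

a_5 = 1/2 ∫_{-2}^{2} h(s) cos(5*pi*s/2) ds.
Integrating by parts (boundary term plus one more integral), an antiderivative of (s + 3) cos(5*pi*s/2) is 2*s*sin(5*pi*s/2)/(5*pi) + 6*sin(5*pi*s/2)/(5*pi) + 4*cos(5*pi*s/2)/(25*pi**2); evaluating from -2 to 2: ∫_{-2}^{2} (s + 3) cos(5*pi*s/2) ds = (-4/(25*pi**2)) - (-4/(25*pi**2)) = 0.
Hence a_5 = (1/2)·(0) = 0.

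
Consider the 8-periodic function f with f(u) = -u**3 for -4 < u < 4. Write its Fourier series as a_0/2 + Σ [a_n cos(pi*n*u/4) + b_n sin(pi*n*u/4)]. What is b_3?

128*(2 - 3*pi**2)/(9*pi**3)

b_3 = 1/4 ∫_{-4}^{4} f(u) sin(3*pi*u/4) du.
f is odd and sin(3*pi*u/4) is odd, so the integrand is even and b_3 = 1/2 ∫_0^{4} f(u) sin(3*pi*u/4) du.
Integrating by parts three times (tabular method), an antiderivative of (-u**3) sin(3*pi*u/4) is 4*u**3*cos(3*pi*u/4)/(3*pi) - 16*u**2*sin(3*pi*u/4)/(3*pi**2) - 128*u*cos(3*pi*u/4)/(9*pi**3) + 512*sin(3*pi*u/4)/(27*pi**4); evaluating from 0 to 4: ∫_{0}^{4} (-u**3) sin(3*pi*u/4) du = (256*(2 - 3*pi**2)/(9*pi**3)) - (0) = 256*(2 - 3*pi**2)/(9*pi**3).
Hence b_3 = (1/2)·(256*(2 - 3*pi**2)/(9*pi**3)) = 128*(2 - 3*pi**2)/(9*pi**3).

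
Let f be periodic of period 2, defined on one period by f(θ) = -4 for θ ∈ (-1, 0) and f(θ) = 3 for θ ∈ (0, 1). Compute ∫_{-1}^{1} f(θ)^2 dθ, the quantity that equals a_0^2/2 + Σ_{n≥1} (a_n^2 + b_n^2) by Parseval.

∫_{-1}^{1} f(θ)^2 dθ = 25.

25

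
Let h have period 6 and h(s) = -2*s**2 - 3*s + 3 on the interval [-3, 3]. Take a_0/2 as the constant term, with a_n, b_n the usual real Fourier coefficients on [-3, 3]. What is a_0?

-6

a_0 = 1/3 ∫_{-3}^{3} h(s) ds = 1/3 · (-18) = -6.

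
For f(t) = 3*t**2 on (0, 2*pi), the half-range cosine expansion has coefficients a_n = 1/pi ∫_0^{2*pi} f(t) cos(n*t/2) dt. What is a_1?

a_1 = 1/pi ∫_0^{2*pi} (3*t**2) cos(t/2) dt.
Integrating by parts twice (tabular method), an antiderivative of (3*t**2) cos(t/2) is 6*t**2*sin(t/2) + 24*t*cos(t/2) - 48*sin(t/2); evaluating from 0 to 2*pi: ∫_{0}^{2*pi} (3*t**2) cos(t/2) dt = (-48*pi) - (0) = -48*pi.
Hence a_1 = (1/pi)·(-48*pi) = -48.

-48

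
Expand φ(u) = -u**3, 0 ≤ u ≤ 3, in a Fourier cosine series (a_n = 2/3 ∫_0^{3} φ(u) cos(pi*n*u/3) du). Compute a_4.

a_4 = 2/3 ∫_0^{3} (-u**3) cos(4*pi*u/3) du.
Integrating by parts three times (tabular method), an antiderivative of (-u**3) cos(4*pi*u/3) is -3*u**3*sin(4*pi*u/3)/(4*pi) - 27*u**2*cos(4*pi*u/3)/(16*pi**2) + 81*u*sin(4*pi*u/3)/(32*pi**3) + 243*cos(4*pi*u/3)/(128*pi**4); evaluating from 0 to 3: ∫_{0}^{3} (-u**3) cos(4*pi*u/3) du = (243*(1 - 8*pi**2)/(128*pi**4)) - (243/(128*pi**4)) = -243/(16*pi**2).
Hence a_4 = (2/3)·(-243/(16*pi**2)) = -81/(8*pi**2).

-81/(8*pi**2)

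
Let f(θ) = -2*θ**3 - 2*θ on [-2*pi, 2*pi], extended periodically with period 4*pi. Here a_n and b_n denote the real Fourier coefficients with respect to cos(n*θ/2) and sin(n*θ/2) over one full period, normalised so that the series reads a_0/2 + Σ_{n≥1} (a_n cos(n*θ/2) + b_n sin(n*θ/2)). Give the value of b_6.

b_6 = (1/(2*pi)) ∫_{-2*pi}^{2*pi} f(θ) sin(3*θ) dθ.
f is odd and sin(3*θ) is odd, so the integrand is even and b_6 = 1/pi ∫_0^{2*pi} f(θ) sin(3*θ) dθ.
Integrating by parts three times (tabular method), an antiderivative of (-2*θ**3 - 2*θ) sin(3*θ) is 2*θ**3*cos(3*θ)/3 - 2*θ**2*sin(3*θ)/3 + 2*θ*cos(3*θ)/9 - 2*sin(3*θ)/27; evaluating from 0 to 2*pi: ∫_{0}^{2*pi} (-2*θ**3 - 2*θ) sin(3*θ) dθ = (4*pi*(1 + 12*pi**2)/9) - (0) = 4*pi*(1 + 12*pi**2)/9.
Hence b_6 = (1/pi)·(4*pi*(1 + 12*pi**2)/9) = 4/9 + 16*pi**2/3.

4/9 + 16*pi**2/3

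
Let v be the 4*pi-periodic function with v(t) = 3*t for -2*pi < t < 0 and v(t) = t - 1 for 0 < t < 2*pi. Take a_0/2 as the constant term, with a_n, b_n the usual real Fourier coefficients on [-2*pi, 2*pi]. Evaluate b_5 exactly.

b_5 = (1/(2*pi)) ∫_{-2*pi}^{2*pi} v(t) sin(5*t/2) dt.
Split the integral at the breakpoints.
Integrating by parts (boundary term plus one more integral), an antiderivative of (3*t) sin(5*t/2) is -6*t*cos(5*t/2)/5 + 12*sin(5*t/2)/25; evaluating from -2*pi to 0: ∫_{-2*pi}^{0} (3*t) sin(5*t/2) dt = (0) - (-12*pi/5) = 12*pi/5.
Integrating by parts (boundary term plus one more integral), an antiderivative of (t - 1) sin(5*t/2) is -2*t*cos(5*t/2)/5 + 4*sin(5*t/2)/25 + 2*cos(5*t/2)/5; evaluating from 0 to 2*pi: ∫_{0}^{2*pi} (t - 1) sin(5*t/2) dt = (-2/5 + 4*pi/5) - (2/5) = -4/5 + 4*pi/5.
Summing the pieces and multiplying by (1/(2*pi)) gives b_5 = 2*(-1 + 4*pi)/(5*pi).

2*(-1 + 4*pi)/(5*pi)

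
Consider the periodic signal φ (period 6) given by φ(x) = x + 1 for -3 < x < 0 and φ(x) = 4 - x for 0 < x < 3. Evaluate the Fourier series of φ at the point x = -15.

x = -15 differs from x = -3 by -2 full period(s), and the series is 6-periodic.
At x = -3 the one-sided limits are φ(-3^-) = 1 and φ(-3^+) = -2.
By Dirichlet's theorem the series converges to their average, [(1) + (-2)]/2 = -1/2.

-1/2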